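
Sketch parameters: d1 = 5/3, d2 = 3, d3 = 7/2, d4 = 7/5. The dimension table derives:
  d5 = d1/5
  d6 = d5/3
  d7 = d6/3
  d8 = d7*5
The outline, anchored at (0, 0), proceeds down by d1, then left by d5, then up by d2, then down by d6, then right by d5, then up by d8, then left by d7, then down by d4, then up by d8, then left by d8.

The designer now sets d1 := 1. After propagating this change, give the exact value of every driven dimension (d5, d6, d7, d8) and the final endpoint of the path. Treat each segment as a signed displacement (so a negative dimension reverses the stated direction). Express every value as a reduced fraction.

d5 = 1/5
d6 = 1/15
d7 = 1/45
d8 = 1/9
endpoint = (-2/15, 34/45)

Apply edit: d1 := 1
  d5 = d1/5 = 1/5
  d6 = d5/3 = 1/15
  d7 = d6/3 = 1/45
  d8 = d7*5 = 1/9
Walk from origin (0, 0):
  seg 1: down by d1 = 1 → (0, -1)
  seg 2: left by d5 = 1/5 → (-1/5, -1)
  seg 3: up by d2 = 3 → (-1/5, 2)
  seg 4: down by d6 = 1/15 → (-1/5, 29/15)
  seg 5: right by d5 = 1/5 → (0, 29/15)
  seg 6: up by d8 = 1/9 → (0, 92/45)
  seg 7: left by d7 = 1/45 → (-1/45, 92/45)
  seg 8: down by d4 = 7/5 → (-1/45, 29/45)
  seg 9: up by d8 = 1/9 → (-1/45, 34/45)
  seg 10: left by d8 = 1/9 → (-2/15, 34/45)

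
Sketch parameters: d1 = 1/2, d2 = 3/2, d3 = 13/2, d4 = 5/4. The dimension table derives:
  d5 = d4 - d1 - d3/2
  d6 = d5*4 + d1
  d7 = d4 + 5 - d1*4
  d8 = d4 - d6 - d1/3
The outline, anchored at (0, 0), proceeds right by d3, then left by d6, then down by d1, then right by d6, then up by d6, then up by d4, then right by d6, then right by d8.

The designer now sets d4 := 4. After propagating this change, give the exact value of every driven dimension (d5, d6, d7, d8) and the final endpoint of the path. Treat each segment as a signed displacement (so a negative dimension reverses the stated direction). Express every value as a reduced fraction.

Apply edit: d4 := 4
  d5 = d4 - d1 - d3/2 = 1/4
  d6 = d5*4 + d1 = 3/2
  d7 = d4 + 5 - d1*4 = 7
  d8 = d4 - d6 - d1/3 = 7/3
Walk from origin (0, 0):
  seg 1: right by d3 = 13/2 → (13/2, 0)
  seg 2: left by d6 = 3/2 → (5, 0)
  seg 3: down by d1 = 1/2 → (5, -1/2)
  seg 4: right by d6 = 3/2 → (13/2, -1/2)
  seg 5: up by d6 = 3/2 → (13/2, 1)
  seg 6: up by d4 = 4 → (13/2, 5)
  seg 7: right by d6 = 3/2 → (8, 5)
  seg 8: right by d8 = 7/3 → (31/3, 5)

d5 = 1/4
d6 = 3/2
d7 = 7
d8 = 7/3
endpoint = (31/3, 5)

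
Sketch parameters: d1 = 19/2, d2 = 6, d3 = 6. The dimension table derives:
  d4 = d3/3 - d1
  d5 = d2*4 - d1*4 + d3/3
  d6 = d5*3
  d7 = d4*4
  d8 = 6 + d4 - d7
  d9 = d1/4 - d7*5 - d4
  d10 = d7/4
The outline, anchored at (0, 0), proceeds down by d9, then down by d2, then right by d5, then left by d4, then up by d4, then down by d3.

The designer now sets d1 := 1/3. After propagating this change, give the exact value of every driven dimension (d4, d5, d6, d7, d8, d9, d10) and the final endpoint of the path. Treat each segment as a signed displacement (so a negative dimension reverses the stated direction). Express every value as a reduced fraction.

d4 = 5/3
d5 = 74/3
d6 = 74
d7 = 20/3
d8 = 1
d9 = -419/12
d10 = 5/3
endpoint = (23, 295/12)

Apply edit: d1 := 1/3
  d4 = d3/3 - d1 = 5/3
  d5 = d2*4 - d1*4 + d3/3 = 74/3
  d6 = d5*3 = 74
  d7 = d4*4 = 20/3
  d8 = 6 + d4 - d7 = 1
  d9 = d1/4 - d7*5 - d4 = -419/12
  d10 = d7/4 = 5/3
Walk from origin (0, 0):
  seg 1: down by d9 = -419/12 → (0, 419/12)
  seg 2: down by d2 = 6 → (0, 347/12)
  seg 3: right by d5 = 74/3 → (74/3, 347/12)
  seg 4: left by d4 = 5/3 → (23, 347/12)
  seg 5: up by d4 = 5/3 → (23, 367/12)
  seg 6: down by d3 = 6 → (23, 295/12)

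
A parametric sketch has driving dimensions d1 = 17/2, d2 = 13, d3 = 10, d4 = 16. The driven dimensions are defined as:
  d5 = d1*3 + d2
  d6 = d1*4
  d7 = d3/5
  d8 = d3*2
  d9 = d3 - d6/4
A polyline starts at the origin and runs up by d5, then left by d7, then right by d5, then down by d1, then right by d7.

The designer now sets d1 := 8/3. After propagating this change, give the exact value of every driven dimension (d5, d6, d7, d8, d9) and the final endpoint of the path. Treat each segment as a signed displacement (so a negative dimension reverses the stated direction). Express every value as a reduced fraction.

d5 = 21
d6 = 32/3
d7 = 2
d8 = 20
d9 = 22/3
endpoint = (21, 55/3)

Apply edit: d1 := 8/3
  d5 = d1*3 + d2 = 21
  d6 = d1*4 = 32/3
  d7 = d3/5 = 2
  d8 = d3*2 = 20
  d9 = d3 - d6/4 = 22/3
Walk from origin (0, 0):
  seg 1: up by d5 = 21 → (0, 21)
  seg 2: left by d7 = 2 → (-2, 21)
  seg 3: right by d5 = 21 → (19, 21)
  seg 4: down by d1 = 8/3 → (19, 55/3)
  seg 5: right by d7 = 2 → (21, 55/3)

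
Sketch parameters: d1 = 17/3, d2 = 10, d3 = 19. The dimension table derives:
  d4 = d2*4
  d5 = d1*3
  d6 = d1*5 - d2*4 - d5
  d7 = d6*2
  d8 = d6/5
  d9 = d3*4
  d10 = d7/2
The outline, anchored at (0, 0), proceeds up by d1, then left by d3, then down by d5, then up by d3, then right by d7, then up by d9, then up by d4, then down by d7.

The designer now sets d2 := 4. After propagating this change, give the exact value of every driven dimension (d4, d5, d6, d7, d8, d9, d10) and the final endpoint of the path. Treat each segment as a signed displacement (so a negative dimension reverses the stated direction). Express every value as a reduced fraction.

d4 = 16
d5 = 17
d6 = -14/3
d7 = -28/3
d8 = -14/15
d9 = 76
d10 = -14/3
endpoint = (-85/3, 109)

Apply edit: d2 := 4
  d4 = d2*4 = 16
  d5 = d1*3 = 17
  d6 = d1*5 - d2*4 - d5 = -14/3
  d7 = d6*2 = -28/3
  d8 = d6/5 = -14/15
  d9 = d3*4 = 76
  d10 = d7/2 = -14/3
Walk from origin (0, 0):
  seg 1: up by d1 = 17/3 → (0, 17/3)
  seg 2: left by d3 = 19 → (-19, 17/3)
  seg 3: down by d5 = 17 → (-19, -34/3)
  seg 4: up by d3 = 19 → (-19, 23/3)
  seg 5: right by d7 = -28/3 → (-85/3, 23/3)
  seg 6: up by d9 = 76 → (-85/3, 251/3)
  seg 7: up by d4 = 16 → (-85/3, 299/3)
  seg 8: down by d7 = -28/3 → (-85/3, 109)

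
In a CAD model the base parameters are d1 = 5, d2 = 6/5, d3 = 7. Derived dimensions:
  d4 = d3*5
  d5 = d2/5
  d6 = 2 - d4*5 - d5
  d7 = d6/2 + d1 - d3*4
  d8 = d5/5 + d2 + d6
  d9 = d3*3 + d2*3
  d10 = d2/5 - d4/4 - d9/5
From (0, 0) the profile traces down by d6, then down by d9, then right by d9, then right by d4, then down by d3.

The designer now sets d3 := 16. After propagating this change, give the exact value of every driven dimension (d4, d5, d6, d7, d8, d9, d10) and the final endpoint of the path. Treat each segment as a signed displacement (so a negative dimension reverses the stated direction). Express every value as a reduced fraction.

d4 = 80
d5 = 6/25
d6 = -9956/25
d7 = -6453/25
d8 = -49624/125
d9 = 258/5
d10 = -752/25
endpoint = (658/5, 8266/25)

Apply edit: d3 := 16
  d4 = d3*5 = 80
  d5 = d2/5 = 6/25
  d6 = 2 - d4*5 - d5 = -9956/25
  d7 = d6/2 + d1 - d3*4 = -6453/25
  d8 = d5/5 + d2 + d6 = -49624/125
  d9 = d3*3 + d2*3 = 258/5
  d10 = d2/5 - d4/4 - d9/5 = -752/25
Walk from origin (0, 0):
  seg 1: down by d6 = -9956/25 → (0, 9956/25)
  seg 2: down by d9 = 258/5 → (0, 8666/25)
  seg 3: right by d9 = 258/5 → (258/5, 8666/25)
  seg 4: right by d4 = 80 → (658/5, 8666/25)
  seg 5: down by d3 = 16 → (658/5, 8266/25)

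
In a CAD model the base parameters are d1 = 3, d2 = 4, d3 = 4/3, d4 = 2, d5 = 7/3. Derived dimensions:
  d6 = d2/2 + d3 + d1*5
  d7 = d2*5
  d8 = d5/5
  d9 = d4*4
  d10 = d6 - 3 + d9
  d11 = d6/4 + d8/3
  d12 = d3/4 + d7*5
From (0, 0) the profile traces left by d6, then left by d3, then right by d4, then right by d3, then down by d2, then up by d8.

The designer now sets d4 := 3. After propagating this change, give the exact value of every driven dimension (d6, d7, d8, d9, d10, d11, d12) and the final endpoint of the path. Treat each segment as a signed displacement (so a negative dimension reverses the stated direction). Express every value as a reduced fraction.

d6 = 55/3
d7 = 20
d8 = 7/15
d9 = 12
d10 = 82/3
d11 = 853/180
d12 = 301/3
endpoint = (-46/3, -53/15)

Apply edit: d4 := 3
  d6 = d2/2 + d3 + d1*5 = 55/3
  d7 = d2*5 = 20
  d8 = d5/5 = 7/15
  d9 = d4*4 = 12
  d10 = d6 - 3 + d9 = 82/3
  d11 = d6/4 + d8/3 = 853/180
  d12 = d3/4 + d7*5 = 301/3
Walk from origin (0, 0):
  seg 1: left by d6 = 55/3 → (-55/3, 0)
  seg 2: left by d3 = 4/3 → (-59/3, 0)
  seg 3: right by d4 = 3 → (-50/3, 0)
  seg 4: right by d3 = 4/3 → (-46/3, 0)
  seg 5: down by d2 = 4 → (-46/3, -4)
  seg 6: up by d8 = 7/15 → (-46/3, -53/15)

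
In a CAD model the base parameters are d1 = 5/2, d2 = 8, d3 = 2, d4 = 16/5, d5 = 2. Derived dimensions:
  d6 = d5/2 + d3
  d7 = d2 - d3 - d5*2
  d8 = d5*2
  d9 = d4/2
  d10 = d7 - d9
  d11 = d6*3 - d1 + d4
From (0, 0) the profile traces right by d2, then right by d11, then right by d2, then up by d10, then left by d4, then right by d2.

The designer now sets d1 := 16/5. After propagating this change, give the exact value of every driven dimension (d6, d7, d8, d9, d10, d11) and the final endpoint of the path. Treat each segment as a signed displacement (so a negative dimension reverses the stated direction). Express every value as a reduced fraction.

Apply edit: d1 := 16/5
  d6 = d5/2 + d3 = 3
  d7 = d2 - d3 - d5*2 = 2
  d8 = d5*2 = 4
  d9 = d4/2 = 8/5
  d10 = d7 - d9 = 2/5
  d11 = d6*3 - d1 + d4 = 9
Walk from origin (0, 0):
  seg 1: right by d2 = 8 → (8, 0)
  seg 2: right by d11 = 9 → (17, 0)
  seg 3: right by d2 = 8 → (25, 0)
  seg 4: up by d10 = 2/5 → (25, 2/5)
  seg 5: left by d4 = 16/5 → (109/5, 2/5)
  seg 6: right by d2 = 8 → (149/5, 2/5)

d6 = 3
d7 = 2
d8 = 4
d9 = 8/5
d10 = 2/5
d11 = 9
endpoint = (149/5, 2/5)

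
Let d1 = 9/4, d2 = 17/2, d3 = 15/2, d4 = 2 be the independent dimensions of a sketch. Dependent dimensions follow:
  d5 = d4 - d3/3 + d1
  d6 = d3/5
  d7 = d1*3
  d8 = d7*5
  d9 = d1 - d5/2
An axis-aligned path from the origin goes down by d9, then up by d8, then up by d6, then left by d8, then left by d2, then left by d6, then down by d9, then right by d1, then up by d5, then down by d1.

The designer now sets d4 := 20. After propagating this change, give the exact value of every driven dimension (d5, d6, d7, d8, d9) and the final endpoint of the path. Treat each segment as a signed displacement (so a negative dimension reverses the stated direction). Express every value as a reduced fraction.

Apply edit: d4 := 20
  d5 = d4 - d3/3 + d1 = 79/4
  d6 = d3/5 = 3/2
  d7 = d1*3 = 27/4
  d8 = d7*5 = 135/4
  d9 = d1 - d5/2 = -61/8
Walk from origin (0, 0):
  seg 1: down by d9 = -61/8 → (0, 61/8)
  seg 2: up by d8 = 135/4 → (0, 331/8)
  seg 3: up by d6 = 3/2 → (0, 343/8)
  seg 4: left by d8 = 135/4 → (-135/4, 343/8)
  seg 5: left by d2 = 17/2 → (-169/4, 343/8)
  seg 6: left by d6 = 3/2 → (-175/4, 343/8)
  seg 7: down by d9 = -61/8 → (-175/4, 101/2)
  seg 8: right by d1 = 9/4 → (-83/2, 101/2)
  seg 9: up by d5 = 79/4 → (-83/2, 281/4)
  seg 10: down by d1 = 9/4 → (-83/2, 68)

d5 = 79/4
d6 = 3/2
d7 = 27/4
d8 = 135/4
d9 = -61/8
endpoint = (-83/2, 68)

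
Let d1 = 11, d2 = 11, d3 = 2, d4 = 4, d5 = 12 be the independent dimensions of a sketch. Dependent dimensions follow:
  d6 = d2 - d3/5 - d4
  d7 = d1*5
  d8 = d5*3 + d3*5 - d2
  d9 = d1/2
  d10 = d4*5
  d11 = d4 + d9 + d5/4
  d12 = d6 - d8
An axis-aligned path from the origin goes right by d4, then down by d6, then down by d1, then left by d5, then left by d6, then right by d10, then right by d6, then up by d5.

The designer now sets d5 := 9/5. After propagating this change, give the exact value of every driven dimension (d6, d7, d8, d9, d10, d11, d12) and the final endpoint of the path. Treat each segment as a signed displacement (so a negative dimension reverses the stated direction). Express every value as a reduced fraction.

Apply edit: d5 := 9/5
  d6 = d2 - d3/5 - d4 = 33/5
  d7 = d1*5 = 55
  d8 = d5*3 + d3*5 - d2 = 22/5
  d9 = d1/2 = 11/2
  d10 = d4*5 = 20
  d11 = d4 + d9 + d5/4 = 199/20
  d12 = d6 - d8 = 11/5
Walk from origin (0, 0):
  seg 1: right by d4 = 4 → (4, 0)
  seg 2: down by d6 = 33/5 → (4, -33/5)
  seg 3: down by d1 = 11 → (4, -88/5)
  seg 4: left by d5 = 9/5 → (11/5, -88/5)
  seg 5: left by d6 = 33/5 → (-22/5, -88/5)
  seg 6: right by d10 = 20 → (78/5, -88/5)
  seg 7: right by d6 = 33/5 → (111/5, -88/5)
  seg 8: up by d5 = 9/5 → (111/5, -79/5)

d6 = 33/5
d7 = 55
d8 = 22/5
d9 = 11/2
d10 = 20
d11 = 199/20
d12 = 11/5
endpoint = (111/5, -79/5)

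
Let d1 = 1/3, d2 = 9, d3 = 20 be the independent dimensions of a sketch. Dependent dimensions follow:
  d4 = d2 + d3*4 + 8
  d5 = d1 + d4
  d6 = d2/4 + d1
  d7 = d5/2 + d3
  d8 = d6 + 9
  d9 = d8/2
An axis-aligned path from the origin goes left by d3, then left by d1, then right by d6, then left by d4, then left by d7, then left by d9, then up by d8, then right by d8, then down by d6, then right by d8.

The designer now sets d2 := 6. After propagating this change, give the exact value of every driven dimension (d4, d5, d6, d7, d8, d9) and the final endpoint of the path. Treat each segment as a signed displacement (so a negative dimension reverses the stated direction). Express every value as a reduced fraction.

Apply edit: d2 := 6
  d4 = d2 + d3*4 + 8 = 94
  d5 = d1 + d4 = 283/3
  d6 = d2/4 + d1 = 11/6
  d7 = d5/2 + d3 = 403/6
  d8 = d6 + 9 = 65/6
  d9 = d8/2 = 65/12
Walk from origin (0, 0):
  seg 1: left by d3 = 20 → (-20, 0)
  seg 2: left by d1 = 1/3 → (-61/3, 0)
  seg 3: right by d6 = 11/6 → (-37/2, 0)
  seg 4: left by d4 = 94 → (-225/2, 0)
  seg 5: left by d7 = 403/6 → (-539/3, 0)
  seg 6: left by d9 = 65/12 → (-2221/12, 0)
  seg 7: up by d8 = 65/6 → (-2221/12, 65/6)
  seg 8: right by d8 = 65/6 → (-697/4, 65/6)
  seg 9: down by d6 = 11/6 → (-697/4, 9)
  seg 10: right by d8 = 65/6 → (-1961/12, 9)

d4 = 94
d5 = 283/3
d6 = 11/6
d7 = 403/6
d8 = 65/6
d9 = 65/12
endpoint = (-1961/12, 9)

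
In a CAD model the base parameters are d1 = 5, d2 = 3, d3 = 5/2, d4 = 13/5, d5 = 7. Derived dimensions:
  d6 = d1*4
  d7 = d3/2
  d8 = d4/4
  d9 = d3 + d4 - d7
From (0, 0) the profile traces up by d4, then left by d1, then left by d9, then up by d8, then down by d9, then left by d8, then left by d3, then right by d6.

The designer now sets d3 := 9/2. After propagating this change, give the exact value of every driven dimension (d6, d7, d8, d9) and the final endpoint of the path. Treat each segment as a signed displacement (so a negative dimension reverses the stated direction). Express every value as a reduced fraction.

Apply edit: d3 := 9/2
  d6 = d1*4 = 20
  d7 = d3/2 = 9/4
  d8 = d4/4 = 13/20
  d9 = d3 + d4 - d7 = 97/20
Walk from origin (0, 0):
  seg 1: up by d4 = 13/5 → (0, 13/5)
  seg 2: left by d1 = 5 → (-5, 13/5)
  seg 3: left by d9 = 97/20 → (-197/20, 13/5)
  seg 4: up by d8 = 13/20 → (-197/20, 13/4)
  seg 5: down by d9 = 97/20 → (-197/20, -8/5)
  seg 6: left by d8 = 13/20 → (-21/2, -8/5)
  seg 7: left by d3 = 9/2 → (-15, -8/5)
  seg 8: right by d6 = 20 → (5, -8/5)

d6 = 20
d7 = 9/4
d8 = 13/20
d9 = 97/20
endpoint = (5, -8/5)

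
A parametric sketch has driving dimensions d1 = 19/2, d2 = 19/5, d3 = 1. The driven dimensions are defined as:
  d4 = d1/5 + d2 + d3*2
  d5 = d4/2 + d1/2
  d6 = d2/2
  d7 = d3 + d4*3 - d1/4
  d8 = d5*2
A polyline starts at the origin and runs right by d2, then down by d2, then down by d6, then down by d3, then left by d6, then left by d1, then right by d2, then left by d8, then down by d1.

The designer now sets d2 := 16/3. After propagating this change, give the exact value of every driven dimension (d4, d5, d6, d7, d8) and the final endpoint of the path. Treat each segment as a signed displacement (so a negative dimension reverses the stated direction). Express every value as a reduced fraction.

Apply edit: d2 := 16/3
  d4 = d1/5 + d2 + d3*2 = 277/30
  d5 = d4/2 + d1/2 = 281/30
  d6 = d2/2 = 8/3
  d7 = d3 + d4*3 - d1/4 = 1053/40
  d8 = d5*2 = 281/15
Walk from origin (0, 0):
  seg 1: right by d2 = 16/3 → (16/3, 0)
  seg 2: down by d2 = 16/3 → (16/3, -16/3)
  seg 3: down by d6 = 8/3 → (16/3, -8)
  seg 4: down by d3 = 1 → (16/3, -9)
  seg 5: left by d6 = 8/3 → (8/3, -9)
  seg 6: left by d1 = 19/2 → (-41/6, -9)
  seg 7: right by d2 = 16/3 → (-3/2, -9)
  seg 8: left by d8 = 281/15 → (-607/30, -9)
  seg 9: down by d1 = 19/2 → (-607/30, -37/2)

d4 = 277/30
d5 = 281/30
d6 = 8/3
d7 = 1053/40
d8 = 281/15
endpoint = (-607/30, -37/2)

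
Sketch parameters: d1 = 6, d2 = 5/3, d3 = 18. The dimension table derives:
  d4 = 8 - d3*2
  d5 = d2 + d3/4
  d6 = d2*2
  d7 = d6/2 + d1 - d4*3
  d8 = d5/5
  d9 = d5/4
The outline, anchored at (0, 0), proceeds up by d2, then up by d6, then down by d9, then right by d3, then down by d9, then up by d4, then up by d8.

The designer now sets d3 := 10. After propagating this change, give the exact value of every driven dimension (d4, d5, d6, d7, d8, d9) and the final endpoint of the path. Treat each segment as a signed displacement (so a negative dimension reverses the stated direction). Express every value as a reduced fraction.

Apply edit: d3 := 10
  d4 = 8 - d3*2 = -12
  d5 = d2 + d3/4 = 25/6
  d6 = d2*2 = 10/3
  d7 = d6/2 + d1 - d4*3 = 131/3
  d8 = d5/5 = 5/6
  d9 = d5/4 = 25/24
Walk from origin (0, 0):
  seg 1: up by d2 = 5/3 → (0, 5/3)
  seg 2: up by d6 = 10/3 → (0, 5)
  seg 3: down by d9 = 25/24 → (0, 95/24)
  seg 4: right by d3 = 10 → (10, 95/24)
  seg 5: down by d9 = 25/24 → (10, 35/12)
  seg 6: up by d4 = -12 → (10, -109/12)
  seg 7: up by d8 = 5/6 → (10, -33/4)

d4 = -12
d5 = 25/6
d6 = 10/3
d7 = 131/3
d8 = 5/6
d9 = 25/24
endpoint = (10, -33/4)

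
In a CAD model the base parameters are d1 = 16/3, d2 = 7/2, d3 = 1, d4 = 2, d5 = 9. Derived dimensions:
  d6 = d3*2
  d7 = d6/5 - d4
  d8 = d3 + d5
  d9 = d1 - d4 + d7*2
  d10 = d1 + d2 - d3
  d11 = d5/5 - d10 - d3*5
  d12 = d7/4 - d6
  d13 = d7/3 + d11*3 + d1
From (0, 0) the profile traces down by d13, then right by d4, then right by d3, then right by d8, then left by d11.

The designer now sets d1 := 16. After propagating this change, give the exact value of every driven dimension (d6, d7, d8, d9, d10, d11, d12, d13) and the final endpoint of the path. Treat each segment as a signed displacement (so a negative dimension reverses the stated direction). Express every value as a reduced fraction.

Apply edit: d1 := 16
  d6 = d3*2 = 2
  d7 = d6/5 - d4 = -8/5
  d8 = d3 + d5 = 10
  d9 = d1 - d4 + d7*2 = 54/5
  d10 = d1 + d2 - d3 = 37/2
  d11 = d5/5 - d10 - d3*5 = -217/10
  d12 = d7/4 - d6 = -12/5
  d13 = d7/3 + d11*3 + d1 = -1489/30
Walk from origin (0, 0):
  seg 1: down by d13 = -1489/30 → (0, 1489/30)
  seg 2: right by d4 = 2 → (2, 1489/30)
  seg 3: right by d3 = 1 → (3, 1489/30)
  seg 4: right by d8 = 10 → (13, 1489/30)
  seg 5: left by d11 = -217/10 → (347/10, 1489/30)

d6 = 2
d7 = -8/5
d8 = 10
d9 = 54/5
d10 = 37/2
d11 = -217/10
d12 = -12/5
d13 = -1489/30
endpoint = (347/10, 1489/30)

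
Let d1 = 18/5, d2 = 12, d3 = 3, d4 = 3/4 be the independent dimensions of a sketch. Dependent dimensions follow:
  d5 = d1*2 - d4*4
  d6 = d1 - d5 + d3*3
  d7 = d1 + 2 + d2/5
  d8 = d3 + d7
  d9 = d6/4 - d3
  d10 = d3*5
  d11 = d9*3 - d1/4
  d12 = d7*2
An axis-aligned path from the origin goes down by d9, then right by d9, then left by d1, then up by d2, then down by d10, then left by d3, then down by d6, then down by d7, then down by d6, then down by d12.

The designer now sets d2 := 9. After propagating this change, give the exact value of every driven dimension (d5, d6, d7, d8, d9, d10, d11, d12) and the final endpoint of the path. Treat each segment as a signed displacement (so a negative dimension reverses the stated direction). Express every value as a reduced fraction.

Apply edit: d2 := 9
  d5 = d1*2 - d4*4 = 21/5
  d6 = d1 - d5 + d3*3 = 42/5
  d7 = d1 + 2 + d2/5 = 37/5
  d8 = d3 + d7 = 52/5
  d9 = d6/4 - d3 = -9/10
  d10 = d3*5 = 15
  d11 = d9*3 - d1/4 = -18/5
  d12 = d7*2 = 74/5
Walk from origin (0, 0):
  seg 1: down by d9 = -9/10 → (0, 9/10)
  seg 2: right by d9 = -9/10 → (-9/10, 9/10)
  seg 3: left by d1 = 18/5 → (-9/2, 9/10)
  seg 4: up by d2 = 9 → (-9/2, 99/10)
  seg 5: down by d10 = 15 → (-9/2, -51/10)
  seg 6: left by d3 = 3 → (-15/2, -51/10)
  seg 7: down by d6 = 42/5 → (-15/2, -27/2)
  seg 8: down by d7 = 37/5 → (-15/2, -209/10)
  seg 9: down by d6 = 42/5 → (-15/2, -293/10)
  seg 10: down by d12 = 74/5 → (-15/2, -441/10)

d5 = 21/5
d6 = 42/5
d7 = 37/5
d8 = 52/5
d9 = -9/10
d10 = 15
d11 = -18/5
d12 = 74/5
endpoint = (-15/2, -441/10)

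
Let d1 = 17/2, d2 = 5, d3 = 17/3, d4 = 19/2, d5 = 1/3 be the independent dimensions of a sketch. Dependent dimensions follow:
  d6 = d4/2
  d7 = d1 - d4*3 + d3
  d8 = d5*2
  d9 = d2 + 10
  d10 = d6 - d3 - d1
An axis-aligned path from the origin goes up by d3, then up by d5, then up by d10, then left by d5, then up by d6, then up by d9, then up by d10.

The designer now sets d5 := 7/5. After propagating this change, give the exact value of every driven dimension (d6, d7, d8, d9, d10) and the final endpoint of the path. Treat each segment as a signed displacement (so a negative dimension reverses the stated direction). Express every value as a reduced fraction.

Apply edit: d5 := 7/5
  d6 = d4/2 = 19/4
  d7 = d1 - d4*3 + d3 = -43/3
  d8 = d5*2 = 14/5
  d9 = d2 + 10 = 15
  d10 = d6 - d3 - d1 = -113/12
Walk from origin (0, 0):
  seg 1: up by d3 = 17/3 → (0, 17/3)
  seg 2: up by d5 = 7/5 → (0, 106/15)
  seg 3: up by d10 = -113/12 → (0, -47/20)
  seg 4: left by d5 = 7/5 → (-7/5, -47/20)
  seg 5: up by d6 = 19/4 → (-7/5, 12/5)
  seg 6: up by d9 = 15 → (-7/5, 87/5)
  seg 7: up by d10 = -113/12 → (-7/5, 479/60)

d6 = 19/4
d7 = -43/3
d8 = 14/5
d9 = 15
d10 = -113/12
endpoint = (-7/5, 479/60)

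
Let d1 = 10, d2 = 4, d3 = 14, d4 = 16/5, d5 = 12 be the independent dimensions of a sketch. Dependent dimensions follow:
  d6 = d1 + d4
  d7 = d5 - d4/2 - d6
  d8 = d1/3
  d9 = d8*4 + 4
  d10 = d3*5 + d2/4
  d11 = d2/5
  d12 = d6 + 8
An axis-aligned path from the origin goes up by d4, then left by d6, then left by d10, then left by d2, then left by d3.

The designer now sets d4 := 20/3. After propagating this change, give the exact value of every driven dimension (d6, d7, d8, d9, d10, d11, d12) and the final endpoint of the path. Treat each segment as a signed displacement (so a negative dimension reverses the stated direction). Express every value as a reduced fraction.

d6 = 50/3
d7 = -8
d8 = 10/3
d9 = 52/3
d10 = 71
d11 = 4/5
d12 = 74/3
endpoint = (-317/3, 20/3)

Apply edit: d4 := 20/3
  d6 = d1 + d4 = 50/3
  d7 = d5 - d4/2 - d6 = -8
  d8 = d1/3 = 10/3
  d9 = d8*4 + 4 = 52/3
  d10 = d3*5 + d2/4 = 71
  d11 = d2/5 = 4/5
  d12 = d6 + 8 = 74/3
Walk from origin (0, 0):
  seg 1: up by d4 = 20/3 → (0, 20/3)
  seg 2: left by d6 = 50/3 → (-50/3, 20/3)
  seg 3: left by d10 = 71 → (-263/3, 20/3)
  seg 4: left by d2 = 4 → (-275/3, 20/3)
  seg 5: left by d3 = 14 → (-317/3, 20/3)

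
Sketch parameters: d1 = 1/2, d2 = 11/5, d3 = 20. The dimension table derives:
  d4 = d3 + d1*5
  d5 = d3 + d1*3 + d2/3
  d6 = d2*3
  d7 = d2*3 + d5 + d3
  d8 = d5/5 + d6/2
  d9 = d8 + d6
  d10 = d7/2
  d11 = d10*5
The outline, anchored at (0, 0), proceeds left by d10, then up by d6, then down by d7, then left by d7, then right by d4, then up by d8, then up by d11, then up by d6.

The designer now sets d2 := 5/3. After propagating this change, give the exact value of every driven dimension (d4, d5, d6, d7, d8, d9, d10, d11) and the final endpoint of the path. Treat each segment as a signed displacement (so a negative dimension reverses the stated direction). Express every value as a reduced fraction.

d4 = 45/2
d5 = 397/18
d6 = 5
d7 = 847/18
d8 = 311/45
d9 = 536/45
d10 = 847/36
d11 = 4235/36
endpoint = (-577/12, 15749/180)

Apply edit: d2 := 5/3
  d4 = d3 + d1*5 = 45/2
  d5 = d3 + d1*3 + d2/3 = 397/18
  d6 = d2*3 = 5
  d7 = d2*3 + d5 + d3 = 847/18
  d8 = d5/5 + d6/2 = 311/45
  d9 = d8 + d6 = 536/45
  d10 = d7/2 = 847/36
  d11 = d10*5 = 4235/36
Walk from origin (0, 0):
  seg 1: left by d10 = 847/36 → (-847/36, 0)
  seg 2: up by d6 = 5 → (-847/36, 5)
  seg 3: down by d7 = 847/18 → (-847/36, -757/18)
  seg 4: left by d7 = 847/18 → (-847/12, -757/18)
  seg 5: right by d4 = 45/2 → (-577/12, -757/18)
  seg 6: up by d8 = 311/45 → (-577/12, -3163/90)
  seg 7: up by d11 = 4235/36 → (-577/12, 14849/180)
  seg 8: up by d6 = 5 → (-577/12, 15749/180)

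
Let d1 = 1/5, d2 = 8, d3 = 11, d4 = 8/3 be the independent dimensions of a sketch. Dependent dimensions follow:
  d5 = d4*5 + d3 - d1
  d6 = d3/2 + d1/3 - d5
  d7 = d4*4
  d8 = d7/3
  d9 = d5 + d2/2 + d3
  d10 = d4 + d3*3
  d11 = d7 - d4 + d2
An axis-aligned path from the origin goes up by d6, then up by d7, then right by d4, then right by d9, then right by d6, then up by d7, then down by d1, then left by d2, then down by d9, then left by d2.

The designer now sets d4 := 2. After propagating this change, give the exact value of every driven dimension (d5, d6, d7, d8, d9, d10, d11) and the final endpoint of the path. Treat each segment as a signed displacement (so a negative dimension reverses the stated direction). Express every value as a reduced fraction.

Apply edit: d4 := 2
  d5 = d4*5 + d3 - d1 = 104/5
  d6 = d3/2 + d1/3 - d5 = -457/30
  d7 = d4*4 = 8
  d8 = d7/3 = 8/3
  d9 = d5 + d2/2 + d3 = 179/5
  d10 = d4 + d3*3 = 35
  d11 = d7 - d4 + d2 = 14
Walk from origin (0, 0):
  seg 1: up by d6 = -457/30 → (0, -457/30)
  seg 2: up by d7 = 8 → (0, -217/30)
  seg 3: right by d4 = 2 → (2, -217/30)
  seg 4: right by d9 = 179/5 → (189/5, -217/30)
  seg 5: right by d6 = -457/30 → (677/30, -217/30)
  seg 6: up by d7 = 8 → (677/30, 23/30)
  seg 7: down by d1 = 1/5 → (677/30, 17/30)
  seg 8: left by d2 = 8 → (437/30, 17/30)
  seg 9: down by d9 = 179/5 → (437/30, -1057/30)
  seg 10: left by d2 = 8 → (197/30, -1057/30)

d5 = 104/5
d6 = -457/30
d7 = 8
d8 = 8/3
d9 = 179/5
d10 = 35
d11 = 14
endpoint = (197/30, -1057/30)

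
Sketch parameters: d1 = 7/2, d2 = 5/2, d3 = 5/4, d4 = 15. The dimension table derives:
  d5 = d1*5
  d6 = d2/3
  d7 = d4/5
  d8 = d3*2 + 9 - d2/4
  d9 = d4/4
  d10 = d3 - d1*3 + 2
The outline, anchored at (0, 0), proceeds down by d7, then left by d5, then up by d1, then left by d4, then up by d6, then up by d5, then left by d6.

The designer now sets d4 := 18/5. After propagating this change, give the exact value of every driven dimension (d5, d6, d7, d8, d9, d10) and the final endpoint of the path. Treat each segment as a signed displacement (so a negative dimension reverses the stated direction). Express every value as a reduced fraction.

d5 = 35/2
d6 = 5/6
d7 = 18/25
d8 = 87/8
d9 = 9/10
d10 = -29/4
endpoint = (-329/15, 3167/150)

Apply edit: d4 := 18/5
  d5 = d1*5 = 35/2
  d6 = d2/3 = 5/6
  d7 = d4/5 = 18/25
  d8 = d3*2 + 9 - d2/4 = 87/8
  d9 = d4/4 = 9/10
  d10 = d3 - d1*3 + 2 = -29/4
Walk from origin (0, 0):
  seg 1: down by d7 = 18/25 → (0, -18/25)
  seg 2: left by d5 = 35/2 → (-35/2, -18/25)
  seg 3: up by d1 = 7/2 → (-35/2, 139/50)
  seg 4: left by d4 = 18/5 → (-211/10, 139/50)
  seg 5: up by d6 = 5/6 → (-211/10, 271/75)
  seg 6: up by d5 = 35/2 → (-211/10, 3167/150)
  seg 7: left by d6 = 5/6 → (-329/15, 3167/150)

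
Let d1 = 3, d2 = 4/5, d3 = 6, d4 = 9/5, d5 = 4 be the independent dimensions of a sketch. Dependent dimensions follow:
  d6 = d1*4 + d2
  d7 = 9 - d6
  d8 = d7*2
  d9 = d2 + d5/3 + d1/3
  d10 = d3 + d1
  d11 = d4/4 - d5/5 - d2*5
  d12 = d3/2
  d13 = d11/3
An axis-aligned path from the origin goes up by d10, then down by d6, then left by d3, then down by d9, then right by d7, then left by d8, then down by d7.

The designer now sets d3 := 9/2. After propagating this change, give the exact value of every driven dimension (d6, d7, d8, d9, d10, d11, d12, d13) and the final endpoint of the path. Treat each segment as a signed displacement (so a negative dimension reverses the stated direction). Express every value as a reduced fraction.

Apply edit: d3 := 9/2
  d6 = d1*4 + d2 = 64/5
  d7 = 9 - d6 = -19/5
  d8 = d7*2 = -38/5
  d9 = d2 + d5/3 + d1/3 = 47/15
  d10 = d3 + d1 = 15/2
  d11 = d4/4 - d5/5 - d2*5 = -87/20
  d12 = d3/2 = 9/4
  d13 = d11/3 = -29/20
Walk from origin (0, 0):
  seg 1: up by d10 = 15/2 → (0, 15/2)
  seg 2: down by d6 = 64/5 → (0, -53/10)
  seg 3: left by d3 = 9/2 → (-9/2, -53/10)
  seg 4: down by d9 = 47/15 → (-9/2, -253/30)
  seg 5: right by d7 = -19/5 → (-83/10, -253/30)
  seg 6: left by d8 = -38/5 → (-7/10, -253/30)
  seg 7: down by d7 = -19/5 → (-7/10, -139/30)

d6 = 64/5
d7 = -19/5
d8 = -38/5
d9 = 47/15
d10 = 15/2
d11 = -87/20
d12 = 9/4
d13 = -29/20
endpoint = (-7/10, -139/30)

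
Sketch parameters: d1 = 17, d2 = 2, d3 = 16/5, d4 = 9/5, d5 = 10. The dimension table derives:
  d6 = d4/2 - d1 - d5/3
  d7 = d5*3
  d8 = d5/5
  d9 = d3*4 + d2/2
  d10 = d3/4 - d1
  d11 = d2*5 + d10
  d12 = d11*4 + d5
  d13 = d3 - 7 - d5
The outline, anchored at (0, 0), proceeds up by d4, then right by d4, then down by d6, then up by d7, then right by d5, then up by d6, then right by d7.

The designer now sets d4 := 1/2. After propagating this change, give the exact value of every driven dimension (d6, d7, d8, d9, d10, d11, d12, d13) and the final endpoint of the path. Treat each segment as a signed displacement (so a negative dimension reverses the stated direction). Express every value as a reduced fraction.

Apply edit: d4 := 1/2
  d6 = d4/2 - d1 - d5/3 = -241/12
  d7 = d5*3 = 30
  d8 = d5/5 = 2
  d9 = d3*4 + d2/2 = 69/5
  d10 = d3/4 - d1 = -81/5
  d11 = d2*5 + d10 = -31/5
  d12 = d11*4 + d5 = -74/5
  d13 = d3 - 7 - d5 = -69/5
Walk from origin (0, 0):
  seg 1: up by d4 = 1/2 → (0, 1/2)
  seg 2: right by d4 = 1/2 → (1/2, 1/2)
  seg 3: down by d6 = -241/12 → (1/2, 247/12)
  seg 4: up by d7 = 30 → (1/2, 607/12)
  seg 5: right by d5 = 10 → (21/2, 607/12)
  seg 6: up by d6 = -241/12 → (21/2, 61/2)
  seg 7: right by d7 = 30 → (81/2, 61/2)

d6 = -241/12
d7 = 30
d8 = 2
d9 = 69/5
d10 = -81/5
d11 = -31/5
d12 = -74/5
d13 = -69/5
endpoint = (81/2, 61/2)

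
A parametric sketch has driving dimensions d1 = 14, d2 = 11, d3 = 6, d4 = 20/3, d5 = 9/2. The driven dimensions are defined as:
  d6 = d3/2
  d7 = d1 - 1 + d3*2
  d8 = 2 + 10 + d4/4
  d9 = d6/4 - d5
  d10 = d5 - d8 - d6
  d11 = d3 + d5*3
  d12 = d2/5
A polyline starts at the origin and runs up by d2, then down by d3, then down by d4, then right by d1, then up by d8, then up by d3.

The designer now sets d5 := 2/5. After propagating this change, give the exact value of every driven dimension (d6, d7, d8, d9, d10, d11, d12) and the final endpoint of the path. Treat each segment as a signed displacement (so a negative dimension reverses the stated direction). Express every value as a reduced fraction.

d6 = 3
d7 = 25
d8 = 41/3
d9 = 7/20
d10 = -244/15
d11 = 36/5
d12 = 11/5
endpoint = (14, 18)

Apply edit: d5 := 2/5
  d6 = d3/2 = 3
  d7 = d1 - 1 + d3*2 = 25
  d8 = 2 + 10 + d4/4 = 41/3
  d9 = d6/4 - d5 = 7/20
  d10 = d5 - d8 - d6 = -244/15
  d11 = d3 + d5*3 = 36/5
  d12 = d2/5 = 11/5
Walk from origin (0, 0):
  seg 1: up by d2 = 11 → (0, 11)
  seg 2: down by d3 = 6 → (0, 5)
  seg 3: down by d4 = 20/3 → (0, -5/3)
  seg 4: right by d1 = 14 → (14, -5/3)
  seg 5: up by d8 = 41/3 → (14, 12)
  seg 6: up by d3 = 6 → (14, 18)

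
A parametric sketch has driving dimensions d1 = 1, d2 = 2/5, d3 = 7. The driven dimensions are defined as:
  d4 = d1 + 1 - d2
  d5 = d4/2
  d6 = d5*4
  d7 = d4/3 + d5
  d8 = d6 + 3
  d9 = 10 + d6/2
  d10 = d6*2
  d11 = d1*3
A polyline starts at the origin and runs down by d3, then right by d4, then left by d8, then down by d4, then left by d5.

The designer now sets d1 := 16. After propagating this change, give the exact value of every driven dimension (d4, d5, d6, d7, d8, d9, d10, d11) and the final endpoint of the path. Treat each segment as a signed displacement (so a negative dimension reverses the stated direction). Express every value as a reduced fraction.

d4 = 83/5
d5 = 83/10
d6 = 166/5
d7 = 83/6
d8 = 181/5
d9 = 133/5
d10 = 332/5
d11 = 48
endpoint = (-279/10, -118/5)

Apply edit: d1 := 16
  d4 = d1 + 1 - d2 = 83/5
  d5 = d4/2 = 83/10
  d6 = d5*4 = 166/5
  d7 = d4/3 + d5 = 83/6
  d8 = d6 + 3 = 181/5
  d9 = 10 + d6/2 = 133/5
  d10 = d6*2 = 332/5
  d11 = d1*3 = 48
Walk from origin (0, 0):
  seg 1: down by d3 = 7 → (0, -7)
  seg 2: right by d4 = 83/5 → (83/5, -7)
  seg 3: left by d8 = 181/5 → (-98/5, -7)
  seg 4: down by d4 = 83/5 → (-98/5, -118/5)
  seg 5: left by d5 = 83/10 → (-279/10, -118/5)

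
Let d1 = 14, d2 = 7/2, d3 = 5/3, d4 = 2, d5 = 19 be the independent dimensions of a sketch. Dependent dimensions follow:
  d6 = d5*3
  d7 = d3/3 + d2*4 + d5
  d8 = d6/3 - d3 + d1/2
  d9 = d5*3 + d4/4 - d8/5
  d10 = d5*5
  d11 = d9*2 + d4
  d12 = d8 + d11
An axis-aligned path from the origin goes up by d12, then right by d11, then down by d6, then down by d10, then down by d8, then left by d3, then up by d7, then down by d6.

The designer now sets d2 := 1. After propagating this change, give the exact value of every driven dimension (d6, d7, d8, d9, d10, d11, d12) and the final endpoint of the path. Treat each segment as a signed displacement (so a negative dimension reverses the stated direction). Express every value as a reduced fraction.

d6 = 57
d7 = 212/9
d8 = 73/3
d9 = 1579/30
d10 = 95
d11 = 1609/15
d12 = 658/5
endpoint = (528/5, -3518/45)

Apply edit: d2 := 1
  d6 = d5*3 = 57
  d7 = d3/3 + d2*4 + d5 = 212/9
  d8 = d6/3 - d3 + d1/2 = 73/3
  d9 = d5*3 + d4/4 - d8/5 = 1579/30
  d10 = d5*5 = 95
  d11 = d9*2 + d4 = 1609/15
  d12 = d8 + d11 = 658/5
Walk from origin (0, 0):
  seg 1: up by d12 = 658/5 → (0, 658/5)
  seg 2: right by d11 = 1609/15 → (1609/15, 658/5)
  seg 3: down by d6 = 57 → (1609/15, 373/5)
  seg 4: down by d10 = 95 → (1609/15, -102/5)
  seg 5: down by d8 = 73/3 → (1609/15, -671/15)
  seg 6: left by d3 = 5/3 → (528/5, -671/15)
  seg 7: up by d7 = 212/9 → (528/5, -953/45)
  seg 8: down by d6 = 57 → (528/5, -3518/45)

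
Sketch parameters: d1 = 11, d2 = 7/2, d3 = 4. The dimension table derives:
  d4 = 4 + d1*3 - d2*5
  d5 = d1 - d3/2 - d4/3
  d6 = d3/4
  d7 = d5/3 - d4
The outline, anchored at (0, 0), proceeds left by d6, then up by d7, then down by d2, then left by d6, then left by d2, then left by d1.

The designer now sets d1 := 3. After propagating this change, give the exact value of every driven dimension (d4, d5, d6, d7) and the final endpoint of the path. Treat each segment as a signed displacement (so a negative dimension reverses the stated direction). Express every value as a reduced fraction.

Apply edit: d1 := 3
  d4 = 4 + d1*3 - d2*5 = -9/2
  d5 = d1 - d3/2 - d4/3 = 5/2
  d6 = d3/4 = 1
  d7 = d5/3 - d4 = 16/3
Walk from origin (0, 0):
  seg 1: left by d6 = 1 → (-1, 0)
  seg 2: up by d7 = 16/3 → (-1, 16/3)
  seg 3: down by d2 = 7/2 → (-1, 11/6)
  seg 4: left by d6 = 1 → (-2, 11/6)
  seg 5: left by d2 = 7/2 → (-11/2, 11/6)
  seg 6: left by d1 = 3 → (-17/2, 11/6)

d4 = -9/2
d5 = 5/2
d6 = 1
d7 = 16/3
endpoint = (-17/2, 11/6)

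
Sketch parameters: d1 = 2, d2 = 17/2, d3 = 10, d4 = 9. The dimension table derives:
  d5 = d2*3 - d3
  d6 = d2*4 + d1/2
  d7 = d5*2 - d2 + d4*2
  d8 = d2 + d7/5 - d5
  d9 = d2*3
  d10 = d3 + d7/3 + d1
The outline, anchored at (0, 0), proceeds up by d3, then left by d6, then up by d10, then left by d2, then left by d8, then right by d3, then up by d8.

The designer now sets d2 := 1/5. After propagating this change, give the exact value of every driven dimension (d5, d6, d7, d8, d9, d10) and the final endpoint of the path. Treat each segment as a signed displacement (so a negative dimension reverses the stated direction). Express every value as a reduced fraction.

Apply edit: d2 := 1/5
  d5 = d2*3 - d3 = -47/5
  d6 = d2*4 + d1/2 = 9/5
  d7 = d5*2 - d2 + d4*2 = -1
  d8 = d2 + d7/5 - d5 = 47/5
  d9 = d2*3 = 3/5
  d10 = d3 + d7/3 + d1 = 35/3
Walk from origin (0, 0):
  seg 1: up by d3 = 10 → (0, 10)
  seg 2: left by d6 = 9/5 → (-9/5, 10)
  seg 3: up by d10 = 35/3 → (-9/5, 65/3)
  seg 4: left by d2 = 1/5 → (-2, 65/3)
  seg 5: left by d8 = 47/5 → (-57/5, 65/3)
  seg 6: right by d3 = 10 → (-7/5, 65/3)
  seg 7: up by d8 = 47/5 → (-7/5, 466/15)

d5 = -47/5
d6 = 9/5
d7 = -1
d8 = 47/5
d9 = 3/5
d10 = 35/3
endpoint = (-7/5, 466/15)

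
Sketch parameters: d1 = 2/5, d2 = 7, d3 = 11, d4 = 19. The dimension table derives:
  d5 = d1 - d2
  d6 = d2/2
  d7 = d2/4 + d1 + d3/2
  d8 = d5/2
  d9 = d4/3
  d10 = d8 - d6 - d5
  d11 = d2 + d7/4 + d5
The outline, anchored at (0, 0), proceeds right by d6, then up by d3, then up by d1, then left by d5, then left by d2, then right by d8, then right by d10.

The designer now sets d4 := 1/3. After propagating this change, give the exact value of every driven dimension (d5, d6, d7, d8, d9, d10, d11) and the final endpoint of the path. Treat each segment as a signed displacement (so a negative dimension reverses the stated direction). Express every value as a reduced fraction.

Apply edit: d4 := 1/3
  d5 = d1 - d2 = -33/5
  d6 = d2/2 = 7/2
  d7 = d2/4 + d1 + d3/2 = 153/20
  d8 = d5/2 = -33/10
  d9 = d4/3 = 1/9
  d10 = d8 - d6 - d5 = -1/5
  d11 = d2 + d7/4 + d5 = 37/16
Walk from origin (0, 0):
  seg 1: right by d6 = 7/2 → (7/2, 0)
  seg 2: up by d3 = 11 → (7/2, 11)
  seg 3: up by d1 = 2/5 → (7/2, 57/5)
  seg 4: left by d5 = -33/5 → (101/10, 57/5)
  seg 5: left by d2 = 7 → (31/10, 57/5)
  seg 6: right by d8 = -33/10 → (-1/5, 57/5)
  seg 7: right by d10 = -1/5 → (-2/5, 57/5)

d5 = -33/5
d6 = 7/2
d7 = 153/20
d8 = -33/10
d9 = 1/9
d10 = -1/5
d11 = 37/16
endpoint = (-2/5, 57/5)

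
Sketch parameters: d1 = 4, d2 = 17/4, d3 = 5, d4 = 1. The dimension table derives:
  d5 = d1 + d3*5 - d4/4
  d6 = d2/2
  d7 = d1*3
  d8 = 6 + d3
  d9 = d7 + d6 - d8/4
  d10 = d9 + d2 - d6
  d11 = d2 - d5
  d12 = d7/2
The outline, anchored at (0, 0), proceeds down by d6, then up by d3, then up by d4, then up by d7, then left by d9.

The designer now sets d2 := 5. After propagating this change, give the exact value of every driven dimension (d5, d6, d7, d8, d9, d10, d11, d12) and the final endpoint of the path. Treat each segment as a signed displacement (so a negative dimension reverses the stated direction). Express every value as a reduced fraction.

Apply edit: d2 := 5
  d5 = d1 + d3*5 - d4/4 = 115/4
  d6 = d2/2 = 5/2
  d7 = d1*3 = 12
  d8 = 6 + d3 = 11
  d9 = d7 + d6 - d8/4 = 47/4
  d10 = d9 + d2 - d6 = 57/4
  d11 = d2 - d5 = -95/4
  d12 = d7/2 = 6
Walk from origin (0, 0):
  seg 1: down by d6 = 5/2 → (0, -5/2)
  seg 2: up by d3 = 5 → (0, 5/2)
  seg 3: up by d4 = 1 → (0, 7/2)
  seg 4: up by d7 = 12 → (0, 31/2)
  seg 5: left by d9 = 47/4 → (-47/4, 31/2)

d5 = 115/4
d6 = 5/2
d7 = 12
d8 = 11
d9 = 47/4
d10 = 57/4
d11 = -95/4
d12 = 6
endpoint = (-47/4, 31/2)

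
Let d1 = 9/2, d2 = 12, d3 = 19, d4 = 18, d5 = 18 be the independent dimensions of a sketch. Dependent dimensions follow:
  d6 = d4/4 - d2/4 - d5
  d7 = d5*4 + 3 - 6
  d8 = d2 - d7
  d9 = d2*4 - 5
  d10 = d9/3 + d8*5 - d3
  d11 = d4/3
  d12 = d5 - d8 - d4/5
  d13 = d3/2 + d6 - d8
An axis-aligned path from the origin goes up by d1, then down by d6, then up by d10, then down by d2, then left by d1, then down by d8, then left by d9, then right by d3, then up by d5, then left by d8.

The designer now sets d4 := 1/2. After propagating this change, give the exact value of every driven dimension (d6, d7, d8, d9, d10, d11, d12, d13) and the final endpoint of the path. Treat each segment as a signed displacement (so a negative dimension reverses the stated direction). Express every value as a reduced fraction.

d6 = -167/8
d7 = 69
d8 = -57
d9 = 43
d10 = -869/3
d11 = 1/6
d12 = 749/10
d13 = 365/8
endpoint = (57/2, -4831/24)

Apply edit: d4 := 1/2
  d6 = d4/4 - d2/4 - d5 = -167/8
  d7 = d5*4 + 3 - 6 = 69
  d8 = d2 - d7 = -57
  d9 = d2*4 - 5 = 43
  d10 = d9/3 + d8*5 - d3 = -869/3
  d11 = d4/3 = 1/6
  d12 = d5 - d8 - d4/5 = 749/10
  d13 = d3/2 + d6 - d8 = 365/8
Walk from origin (0, 0):
  seg 1: up by d1 = 9/2 → (0, 9/2)
  seg 2: down by d6 = -167/8 → (0, 203/8)
  seg 3: up by d10 = -869/3 → (0, -6343/24)
  seg 4: down by d2 = 12 → (0, -6631/24)
  seg 5: left by d1 = 9/2 → (-9/2, -6631/24)
  seg 6: down by d8 = -57 → (-9/2, -5263/24)
  seg 7: left by d9 = 43 → (-95/2, -5263/24)
  seg 8: right by d3 = 19 → (-57/2, -5263/24)
  seg 9: up by d5 = 18 → (-57/2, -4831/24)
  seg 10: left by d8 = -57 → (57/2, -4831/24)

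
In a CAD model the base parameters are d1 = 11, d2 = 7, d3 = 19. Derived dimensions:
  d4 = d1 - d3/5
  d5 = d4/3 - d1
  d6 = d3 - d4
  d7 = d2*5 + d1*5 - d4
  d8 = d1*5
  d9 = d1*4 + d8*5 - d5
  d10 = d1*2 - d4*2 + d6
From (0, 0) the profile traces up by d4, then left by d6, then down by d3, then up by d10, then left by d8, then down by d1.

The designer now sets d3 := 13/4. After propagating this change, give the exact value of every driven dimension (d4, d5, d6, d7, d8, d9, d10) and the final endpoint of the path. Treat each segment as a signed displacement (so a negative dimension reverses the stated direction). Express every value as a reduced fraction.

d4 = 207/20
d5 = -151/20
d6 = -71/10
d7 = 1593/20
d8 = 55
d9 = 6531/20
d10 = -29/5
endpoint = (-479/10, -97/10)

Apply edit: d3 := 13/4
  d4 = d1 - d3/5 = 207/20
  d5 = d4/3 - d1 = -151/20
  d6 = d3 - d4 = -71/10
  d7 = d2*5 + d1*5 - d4 = 1593/20
  d8 = d1*5 = 55
  d9 = d1*4 + d8*5 - d5 = 6531/20
  d10 = d1*2 - d4*2 + d6 = -29/5
Walk from origin (0, 0):
  seg 1: up by d4 = 207/20 → (0, 207/20)
  seg 2: left by d6 = -71/10 → (71/10, 207/20)
  seg 3: down by d3 = 13/4 → (71/10, 71/10)
  seg 4: up by d10 = -29/5 → (71/10, 13/10)
  seg 5: left by d8 = 55 → (-479/10, 13/10)
  seg 6: down by d1 = 11 → (-479/10, -97/10)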